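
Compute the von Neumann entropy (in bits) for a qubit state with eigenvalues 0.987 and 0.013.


S = -p*log2(p) - (1-p)*log2(1-p)
p = 0.9870, 1-p = 0.0130
= -0.9870 * log2(0.9870) - 0.0130 * log2(0.0130)
= -(-0.0186) - (-0.0814)
= 0.1001

0.1001


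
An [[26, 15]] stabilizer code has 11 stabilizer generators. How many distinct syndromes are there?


Each stabilizer generator gives a binary (+1 or -1) measurement outcome.
With 11 independent generators:
Total syndromes = 2^11
= 2048

2048


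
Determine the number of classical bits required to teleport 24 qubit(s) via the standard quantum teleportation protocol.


Quantum teleportation requires 2 classical bits per qubit teleported.
24 qubit(s) -> 2 * 24 = 48 classical bits

48


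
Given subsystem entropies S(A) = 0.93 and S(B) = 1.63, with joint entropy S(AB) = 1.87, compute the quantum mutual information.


I(A:B) = S(A) + S(B) - S(AB)
= 0.93 + 1.63 - 1.87
= 0.6900

0.6900


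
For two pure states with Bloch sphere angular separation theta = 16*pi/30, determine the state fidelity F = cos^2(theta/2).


For states separated by angle theta on Bloch sphere:
F = cos^2(theta/2)
theta = 16*pi/30 = 1.6755
theta/2 = 0.8378
cos(theta/2) = 0.6691
F = 0.4477

0.4477


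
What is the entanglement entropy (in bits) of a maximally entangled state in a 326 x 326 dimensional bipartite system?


For a maximally entangled state in d x d:
S = log2(d) = log2(326)
= 8.3487

8.3487


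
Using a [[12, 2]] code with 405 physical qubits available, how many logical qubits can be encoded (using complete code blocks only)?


Each code block uses 12 physical qubits for 2 logical qubit(s).
Number of complete blocks = floor(405 / 12) = 33
Logical qubits = 33 * 2
= 66

66


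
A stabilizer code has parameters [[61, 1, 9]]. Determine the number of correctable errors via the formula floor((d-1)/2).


Code parameters: [[61, 1, 9]], distance d = 9.
Number of correctable errors = floor((d-1)/2)
= floor((9 - 1)/2)
= floor(8/2)
= 4

4


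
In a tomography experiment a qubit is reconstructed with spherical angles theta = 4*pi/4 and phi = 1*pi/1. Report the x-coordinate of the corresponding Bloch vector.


theta = 3.1416, phi = 3.1416
r_x = sin(theta)*cos(phi) = 0.0000 * -1.0000
r_x = 0.0000

0.0000


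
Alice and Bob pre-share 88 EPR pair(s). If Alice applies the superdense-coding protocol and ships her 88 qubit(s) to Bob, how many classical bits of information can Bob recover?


Superdense coding allows 2 classical bits per shared entangled pair.
88 pair(s) -> 2 * 88 = 176 classical bits

176


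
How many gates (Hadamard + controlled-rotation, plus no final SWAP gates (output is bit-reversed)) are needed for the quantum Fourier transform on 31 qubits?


Hadamard gates: 31
Controlled rotations: n*(n-1)/2 = 31*30/2 = 465
SWAP gates: 0 (omitted)
Total = 31 + 465
= 496

496


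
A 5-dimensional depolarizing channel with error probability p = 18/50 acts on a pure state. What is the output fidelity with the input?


F = (1-p) + p/d
= (1 - 0.3600) + 0.3600/5
= 0.6400 + 0.0720
= 0.7120

0.7120


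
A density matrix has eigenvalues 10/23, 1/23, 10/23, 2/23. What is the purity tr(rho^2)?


tr(rho^2) = sum of eigenvalues squared
= (10/23)^2 + (1/23)^2 + (10/23)^2 + (2/23)^2
= (100 + 1 + 100 + 4) / 529
= 205/529
= 0.3875

0.3875


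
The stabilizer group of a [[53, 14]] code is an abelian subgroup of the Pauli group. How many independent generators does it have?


For an [[n,k]] stabilizer code:
Number of stabilizer generators = n - k
= 53 - 14
= 39

39


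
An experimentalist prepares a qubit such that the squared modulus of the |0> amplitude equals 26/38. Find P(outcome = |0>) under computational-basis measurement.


|alpha|^2 = 26/38 = 0.6842
|beta|^2 = 1 - 26/38 = 12/38 = 0.3158
P(|0>) = |alpha|^2 = 0.6842

0.6842


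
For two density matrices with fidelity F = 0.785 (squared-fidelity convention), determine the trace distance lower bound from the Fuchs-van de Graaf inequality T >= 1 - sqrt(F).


Fuchs-van de Graaf (squared-fidelity convention): 1 - sqrt(F) <= T <= sqrt(1 - F).
Lower bound: T >= 1 - sqrt(F)
sqrt(F) = sqrt(0.785) = 0.8860
T >= 1 - 0.8860
T >= 0.1140

0.1140


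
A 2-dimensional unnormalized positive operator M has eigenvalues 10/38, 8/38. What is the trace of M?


tr(M) = sum of eigenvalues
= 10/38 + 8/38
= 18/38
= 0.4737

0.4737


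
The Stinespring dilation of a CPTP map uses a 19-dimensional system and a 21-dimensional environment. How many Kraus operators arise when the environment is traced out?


Tracing out the environment in an orthonormal basis {|i>_E} gives Kraus operators K_i = <i|_E U |0>_E.
Number of Kraus operators = dim(H_env) = d_env
= 21

21


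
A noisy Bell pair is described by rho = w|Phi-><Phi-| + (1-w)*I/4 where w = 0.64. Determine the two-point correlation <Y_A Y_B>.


|Phi-> = (|00> - |11>)/sqrt(2)
For the pure Bell state, <Y_A Y_B> = +1 (Bell-state Pauli correlator).
The maximally-mixed part I/4 has tr(I/4 * P tensor P) = 0 for any traceless Pauli P.
So <Y_A Y_B>_rho = w * (+1) + (1 - w) * 0
= 0.64 * (+1)
= 0.6400

0.6400


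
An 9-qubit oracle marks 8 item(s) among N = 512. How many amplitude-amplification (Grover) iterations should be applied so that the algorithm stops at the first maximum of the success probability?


After j Grover iterations the success probability is P(j) = sin^2((2j+1)*theta), where sin(theta) = sqrt(k/N).
N = 2^9 = 512, k = 8
sin(theta) = sqrt(k/N) = 0.125
theta = arcsin(sqrt(k/N)) = 0.1253278312 rad
P(j) reaches its first maximum when (2j+1)*theta is as close as possible to pi/2, i.e. j = round(pi/(4*theta) - 1/2).
pi/(4*theta) - 1/2 = 5.7667
(For comparison, the common estimate pi/4 * sqrt(N/k) = 6.2832; the exact maximiser is used here.)
Optimal iterations = 6

6


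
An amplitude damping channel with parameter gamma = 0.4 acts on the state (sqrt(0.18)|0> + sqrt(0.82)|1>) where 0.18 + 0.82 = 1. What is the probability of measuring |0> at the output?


For amplitude damping with parameter gamma on state sqrt(a)|0> + sqrt(b)|1>:
alpha^2 = 0.18, beta^2 = 0.82
P(|0>) = alpha^2 + gamma * beta^2
= 0.18 + 0.4 * 0.82
= 0.18 + 0.3280
= 0.5080

0.5080


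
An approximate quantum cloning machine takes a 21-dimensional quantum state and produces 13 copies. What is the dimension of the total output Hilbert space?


Output space = H^(tensor 13) where dim(H) = 21
dim = 21^13
= 441 (after 2 factors)
= 9261 (after 3 factors)
= 194481 (after 4 factors)
= 4084101 (after 5 factors)
= 85766121 (after 6 factors)
= 1801088541 (after 7 factors)
= 37822859361 (after 8 factors)
= 794280046581 (after 9 factors)
= 16679880978201 (after 10 factors)
= 350277500542221 (after 11 factors)
= 7355827511386641 (after 12 factors)
= 154472377739119461 (after 13 factors)
= 154472377739119461

154472377739119461


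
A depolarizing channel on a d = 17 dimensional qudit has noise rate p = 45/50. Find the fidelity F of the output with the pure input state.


F = (1-p) + p/d
= (1 - 0.9000) + 0.9000/17
= 0.1000 + 0.0529
= 0.1529

0.1529


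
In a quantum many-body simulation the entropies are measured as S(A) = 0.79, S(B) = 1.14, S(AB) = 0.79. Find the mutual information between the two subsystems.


I(A:B) = S(A) + S(B) - S(AB)
= 0.79 + 1.14 - 0.79
= 1.1400

1.1400


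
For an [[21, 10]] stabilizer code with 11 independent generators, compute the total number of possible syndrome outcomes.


Each stabilizer generator gives a binary (+1 or -1) measurement outcome.
With 11 independent generators:
Total syndromes = 2^11
= 2048

2048


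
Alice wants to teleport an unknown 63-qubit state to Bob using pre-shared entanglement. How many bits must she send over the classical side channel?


Quantum teleportation requires 2 classical bits per qubit teleported.
63 qubit(s) -> 2 * 63 = 126 classical bits

126


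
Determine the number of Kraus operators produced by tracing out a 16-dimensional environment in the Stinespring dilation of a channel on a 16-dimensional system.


Tracing out the environment in an orthonormal basis {|i>_E} gives Kraus operators K_i = <i|_E U |0>_E.
Number of Kraus operators = dim(H_env) = d_env
= 16

16


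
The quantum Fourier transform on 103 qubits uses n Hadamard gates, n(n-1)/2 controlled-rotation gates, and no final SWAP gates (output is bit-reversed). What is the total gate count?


Hadamard gates: 103
Controlled rotations: n*(n-1)/2 = 103*102/2 = 5253
SWAP gates: 0 (omitted)
Total = 103 + 5253
= 5356

5356


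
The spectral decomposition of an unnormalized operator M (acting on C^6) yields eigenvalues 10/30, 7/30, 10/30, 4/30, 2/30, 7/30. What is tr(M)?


tr(M) = sum of eigenvalues
= 10/30 + 7/30 + 10/30 + 4/30 + 2/30 + 7/30
= 40/30
= 1.3333

1.3333


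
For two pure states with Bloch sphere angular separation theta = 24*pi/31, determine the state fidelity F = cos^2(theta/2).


For states separated by angle theta on Bloch sphere:
F = cos^2(theta/2)
theta = 24*pi/31 = 2.4322
theta/2 = 1.2161
cos(theta/2) = 0.3473
F = 0.1206

0.1206


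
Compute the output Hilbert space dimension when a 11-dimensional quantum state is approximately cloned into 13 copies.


Output space = H^(tensor 13) where dim(H) = 11
dim = 11^13
= 121 (after 2 factors)
= 1331 (after 3 factors)
= 14641 (after 4 factors)
= 161051 (after 5 factors)
= 1771561 (after 6 factors)
= 19487171 (after 7 factors)
= 214358881 (after 8 factors)
= 2357947691 (after 9 factors)
= 25937424601 (after 10 factors)
= 285311670611 (after 11 factors)
= 3138428376721 (after 12 factors)
= 34522712143931 (after 13 factors)
= 34522712143931

34522712143931


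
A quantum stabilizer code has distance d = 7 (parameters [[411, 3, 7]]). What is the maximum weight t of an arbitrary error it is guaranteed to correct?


Code parameters: [[411, 3, 7]], distance d = 7.
Number of correctable errors = floor((d-1)/2)
= floor((7 - 1)/2)
= floor(6/2)
= 3

3


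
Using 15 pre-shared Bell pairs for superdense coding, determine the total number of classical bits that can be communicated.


Superdense coding allows 2 classical bits per shared entangled pair.
15 pair(s) -> 2 * 15 = 30 classical bits

30


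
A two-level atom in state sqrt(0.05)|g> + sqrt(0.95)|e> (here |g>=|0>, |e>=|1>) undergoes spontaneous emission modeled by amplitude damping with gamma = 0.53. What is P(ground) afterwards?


For amplitude damping with parameter gamma on state sqrt(a)|0> + sqrt(b)|1>:
alpha^2 = 0.05, beta^2 = 0.95
P(|0>) = alpha^2 + gamma * beta^2
= 0.05 + 0.53 * 0.95
= 0.05 + 0.5035
= 0.5535

0.5535


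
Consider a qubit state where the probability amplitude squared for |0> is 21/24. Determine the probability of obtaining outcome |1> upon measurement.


|alpha|^2 = 21/24 = 0.8750
|beta|^2 = 1 - 21/24 = 3/24 = 0.1250
P(|1>) = |beta|^2 = 0.1250

0.1250


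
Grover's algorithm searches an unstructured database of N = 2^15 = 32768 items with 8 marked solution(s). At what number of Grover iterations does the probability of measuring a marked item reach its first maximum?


After j Grover iterations the success probability is P(j) = sin^2((2j+1)*theta), where sin(theta) = sqrt(k/N).
N = 2^15 = 32768, k = 8
sin(theta) = sqrt(k/N) = 0.015625
theta = arcsin(sqrt(k/N)) = 0.01562563585 rad
P(j) reaches its first maximum when (2j+1)*theta is as close as possible to pi/2, i.e. j = round(pi/(4*theta) - 1/2).
pi/(4*theta) - 1/2 = 49.7634
(For comparison, the common estimate pi/4 * sqrt(N/k) = 50.2655; the exact maximiser is used here.)
Optimal iterations = 50

50


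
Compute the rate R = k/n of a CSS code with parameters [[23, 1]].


Code rate R = k/n
= 1/23
= 0.0435

0.0435


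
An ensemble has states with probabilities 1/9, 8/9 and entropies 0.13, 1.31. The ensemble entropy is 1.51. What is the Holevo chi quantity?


chi = S(rho) - sum_i p_i * S(rho_i)
Weighted entropy = 1/9 * 0.13 + 8/9 * 1.31
= 1.1789
chi = 1.51 - 1.1789
= 0.3311

0.3311


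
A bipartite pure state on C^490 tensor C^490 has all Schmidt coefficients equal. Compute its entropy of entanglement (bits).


For a maximally entangled state in d x d:
S = log2(d) = log2(490)
= 8.9366

8.9366


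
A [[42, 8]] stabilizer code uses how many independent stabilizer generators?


For an [[n,k]] stabilizer code:
Number of stabilizer generators = n - k
= 42 - 8
= 34

34


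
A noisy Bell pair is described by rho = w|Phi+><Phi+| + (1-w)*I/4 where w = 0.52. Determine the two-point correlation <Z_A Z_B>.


|Phi+> = (|00> + |11>)/sqrt(2)
For the pure Bell state, <Z_A Z_B> = +1 (Bell-state Pauli correlator).
The maximally-mixed part I/4 has tr(I/4 * P tensor P) = 0 for any traceless Pauli P.
So <Z_A Z_B>_rho = w * (+1) + (1 - w) * 0
= 0.52 * (+1)
= 0.5200

0.5200


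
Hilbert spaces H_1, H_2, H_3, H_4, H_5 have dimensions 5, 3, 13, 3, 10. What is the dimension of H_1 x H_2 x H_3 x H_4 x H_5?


dim(H_1 x H_2 x H_3 x H_4 x H_5) = 5 * 3 * 13 * 3 * 10
= 15 * 13 * 3 * 10
= 195 * 3 * 10
= 585 * 10
= 5850

5850


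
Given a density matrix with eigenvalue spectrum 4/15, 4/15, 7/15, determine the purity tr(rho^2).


tr(rho^2) = sum of eigenvalues squared
= (4/15)^2 + (4/15)^2 + (7/15)^2
= (16 + 16 + 49) / 225
= 81/225
= 0.3600

0.3600


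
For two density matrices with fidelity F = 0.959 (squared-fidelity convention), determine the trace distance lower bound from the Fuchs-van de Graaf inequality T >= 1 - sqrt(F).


Fuchs-van de Graaf (squared-fidelity convention): 1 - sqrt(F) <= T <= sqrt(1 - F).
Lower bound: T >= 1 - sqrt(F)
sqrt(F) = sqrt(0.959) = 0.9793
T >= 1 - 0.9793
T >= 0.0207

0.0207


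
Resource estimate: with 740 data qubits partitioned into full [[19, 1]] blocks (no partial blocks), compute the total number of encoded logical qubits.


Each code block uses 19 physical qubits for 1 logical qubit(s).
Number of complete blocks = floor(740 / 19) = 38
Logical qubits = 38 * 1
= 38

38


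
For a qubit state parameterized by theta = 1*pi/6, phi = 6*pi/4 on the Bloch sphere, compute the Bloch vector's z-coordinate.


theta = 0.5236, phi = 4.7124
r_z = cos(theta) = 0.8660

0.8660


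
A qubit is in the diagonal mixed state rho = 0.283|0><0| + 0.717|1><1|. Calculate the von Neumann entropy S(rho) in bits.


S = -p*log2(p) - (1-p)*log2(1-p)
p = 0.2830, 1-p = 0.7170
= -0.2830 * log2(0.2830) - 0.7170 * log2(0.7170)
= -(-0.5154) - (-0.3441)
= 0.8595

0.8595


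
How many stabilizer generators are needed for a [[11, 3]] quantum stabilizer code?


For an [[n,k]] stabilizer code:
Number of stabilizer generators = n - k
= 11 - 3
= 8

8


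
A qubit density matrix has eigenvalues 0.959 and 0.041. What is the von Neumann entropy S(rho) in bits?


S = -p*log2(p) - (1-p)*log2(1-p)
p = 0.9590, 1-p = 0.0410
= -0.9590 * log2(0.9590) - 0.0410 * log2(0.0410)
= -(-0.0579) - (-0.1889)
= 0.2469

0.2469


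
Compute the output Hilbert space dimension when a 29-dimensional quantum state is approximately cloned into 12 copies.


Output space = H^(tensor 12) where dim(H) = 29
dim = 29^12
= 841 (after 2 factors)
= 24389 (after 3 factors)
= 707281 (after 4 factors)
= 20511149 (after 5 factors)
= 594823321 (after 6 factors)
= 17249876309 (after 7 factors)
= 500246412961 (after 8 factors)
= 14507145975869 (after 9 factors)
= 420707233300201 (after 10 factors)
= 12200509765705829 (after 11 factors)
= 353814783205469041 (after 12 factors)
= 353814783205469041

353814783205469041


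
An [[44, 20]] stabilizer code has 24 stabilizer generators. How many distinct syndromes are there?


Each stabilizer generator gives a binary (+1 or -1) measurement outcome.
With 24 independent generators:
Total syndromes = 2^24
= 16777216

16777216


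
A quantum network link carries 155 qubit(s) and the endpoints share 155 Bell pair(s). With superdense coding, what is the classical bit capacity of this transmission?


Superdense coding allows 2 classical bits per shared entangled pair.
155 pair(s) -> 2 * 155 = 310 classical bits

310


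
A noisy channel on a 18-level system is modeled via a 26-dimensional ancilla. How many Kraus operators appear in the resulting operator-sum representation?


Tracing out the environment in an orthonormal basis {|i>_E} gives Kraus operators K_i = <i|_E U |0>_E.
Number of Kraus operators = dim(H_env) = d_env
= 26

26


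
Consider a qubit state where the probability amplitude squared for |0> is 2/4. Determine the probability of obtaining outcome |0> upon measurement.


|alpha|^2 = 2/4 = 0.5000
|beta|^2 = 1 - 2/4 = 2/4 = 0.5000
P(|0>) = |alpha|^2 = 0.5000

0.5000


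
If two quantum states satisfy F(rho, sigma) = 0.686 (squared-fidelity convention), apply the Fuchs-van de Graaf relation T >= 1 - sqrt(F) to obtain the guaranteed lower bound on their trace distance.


Fuchs-van de Graaf (squared-fidelity convention): 1 - sqrt(F) <= T <= sqrt(1 - F).
Lower bound: T >= 1 - sqrt(F)
sqrt(F) = sqrt(0.686) = 0.8283
T >= 1 - 0.8283
T >= 0.1717

0.1717


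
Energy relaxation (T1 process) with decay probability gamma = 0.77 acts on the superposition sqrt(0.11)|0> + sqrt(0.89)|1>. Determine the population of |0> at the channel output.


For amplitude damping with parameter gamma on state sqrt(a)|0> + sqrt(b)|1>:
alpha^2 = 0.11, beta^2 = 0.89
P(|0>) = alpha^2 + gamma * beta^2
= 0.11 + 0.77 * 0.89
= 0.11 + 0.6853
= 0.7953

0.7953


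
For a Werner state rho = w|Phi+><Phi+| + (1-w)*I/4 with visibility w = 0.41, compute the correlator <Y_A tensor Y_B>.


|Phi+> = (|00> + |11>)/sqrt(2)
For the pure Bell state, <Y_A Y_B> = -1 (Bell-state Pauli correlator).
The maximally-mixed part I/4 has tr(I/4 * P tensor P) = 0 for any traceless Pauli P.
So <Y_A Y_B>_rho = w * (-1) + (1 - w) * 0
= 0.41 * (-1)
= -0.4100

-0.4100


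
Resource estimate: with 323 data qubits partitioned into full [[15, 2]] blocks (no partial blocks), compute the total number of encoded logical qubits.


Each code block uses 15 physical qubits for 2 logical qubit(s).
Number of complete blocks = floor(323 / 15) = 21
Logical qubits = 21 * 2
= 42

42


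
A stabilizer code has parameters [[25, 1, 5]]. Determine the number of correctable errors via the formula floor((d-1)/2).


Code parameters: [[25, 1, 5]], distance d = 5.
Number of correctable errors = floor((d-1)/2)
= floor((5 - 1)/2)
= floor(4/2)
= 2

2


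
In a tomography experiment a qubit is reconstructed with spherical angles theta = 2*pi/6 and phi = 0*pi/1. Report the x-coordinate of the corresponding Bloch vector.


theta = 1.0472, phi = 0.0000
r_x = sin(theta)*cos(phi) = 0.8660 * 1.0000
r_x = 0.8660

0.8660


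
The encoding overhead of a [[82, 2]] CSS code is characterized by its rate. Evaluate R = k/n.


Code rate R = k/n
= 2/82
= 0.0244

0.0244


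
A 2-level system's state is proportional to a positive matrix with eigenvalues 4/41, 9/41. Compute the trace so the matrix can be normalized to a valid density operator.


tr(M) = sum of eigenvalues
= 4/41 + 9/41
= 13/41
= 0.3171

0.3171


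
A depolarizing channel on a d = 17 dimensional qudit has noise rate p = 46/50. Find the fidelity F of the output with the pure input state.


F = (1-p) + p/d
= (1 - 0.9200) + 0.9200/17
= 0.0800 + 0.0541
= 0.1341

0.1341


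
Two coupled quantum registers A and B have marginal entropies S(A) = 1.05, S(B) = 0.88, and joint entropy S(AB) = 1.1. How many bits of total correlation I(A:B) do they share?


I(A:B) = S(A) + S(B) - S(AB)
= 1.05 + 0.88 - 1.1
= 0.8300

0.8300


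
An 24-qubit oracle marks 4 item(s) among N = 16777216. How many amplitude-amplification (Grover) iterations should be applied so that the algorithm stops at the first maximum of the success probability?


After j Grover iterations the success probability is P(j) = sin^2((2j+1)*theta), where sin(theta) = sqrt(k/N).
N = 2^24 = 16777216, k = 4
sin(theta) = sqrt(k/N) = 0.00048828125
theta = arcsin(sqrt(k/N)) = 0.0004882812694 rad
P(j) reaches its first maximum when (2j+1)*theta is as close as possible to pi/2, i.e. j = round(pi/(4*theta) - 1/2).
pi/(4*theta) - 1/2 = 1607.9954
(For comparison, the common estimate pi/4 * sqrt(N/k) = 1608.4954; the exact maximiser is used here.)
Optimal iterations = 1608

1608


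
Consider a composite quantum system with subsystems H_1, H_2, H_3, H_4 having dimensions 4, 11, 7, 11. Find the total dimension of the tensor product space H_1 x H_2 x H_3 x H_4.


dim(H_1 x H_2 x H_3 x H_4) = 4 * 11 * 7 * 11
= 44 * 7 * 11
= 308 * 11
= 3388

3388


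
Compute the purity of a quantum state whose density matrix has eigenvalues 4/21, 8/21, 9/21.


tr(rho^2) = sum of eigenvalues squared
= (4/21)^2 + (8/21)^2 + (9/21)^2
= (16 + 64 + 81) / 441
= 161/441
= 0.3651

0.3651


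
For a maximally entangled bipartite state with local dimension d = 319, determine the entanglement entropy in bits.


For a maximally entangled state in d x d:
S = log2(d) = log2(319)
= 8.3174

8.3174


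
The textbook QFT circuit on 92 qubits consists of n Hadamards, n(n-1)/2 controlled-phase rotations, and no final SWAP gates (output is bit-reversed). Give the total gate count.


Hadamard gates: 92
Controlled rotations: n*(n-1)/2 = 92*91/2 = 4186
SWAP gates: 0 (omitted)
Total = 92 + 4186
= 4278

4278


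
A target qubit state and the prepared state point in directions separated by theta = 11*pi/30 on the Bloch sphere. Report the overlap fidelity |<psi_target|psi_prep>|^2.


For states separated by angle theta on Bloch sphere:
F = cos^2(theta/2)
theta = 11*pi/30 = 1.1519
theta/2 = 0.5760
cos(theta/2) = 0.8387
F = 0.7034

0.7034


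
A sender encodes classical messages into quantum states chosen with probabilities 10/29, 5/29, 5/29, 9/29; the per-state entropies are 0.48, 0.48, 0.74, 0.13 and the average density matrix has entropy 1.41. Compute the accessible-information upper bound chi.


chi = S(rho) - sum_i p_i * S(rho_i)
Weighted entropy = 10/29 * 0.48 + 5/29 * 0.48 + 5/29 * 0.74 + 9/29 * 0.13
= 0.4162
chi = 1.41 - 0.4162
= 0.9938

0.9938


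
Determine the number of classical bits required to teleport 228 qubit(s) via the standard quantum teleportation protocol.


Quantum teleportation requires 2 classical bits per qubit teleported.
228 qubit(s) -> 2 * 228 = 456 classical bits

456


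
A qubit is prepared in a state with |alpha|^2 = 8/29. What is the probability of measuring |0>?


|alpha|^2 = 8/29 = 0.2759
|beta|^2 = 1 - 8/29 = 21/29 = 0.7241
P(|0>) = |alpha|^2 = 0.2759

0.2759


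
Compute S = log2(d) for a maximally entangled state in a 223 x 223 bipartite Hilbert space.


For a maximally entangled state in d x d:
S = log2(d) = log2(223)
= 7.8009

7.8009


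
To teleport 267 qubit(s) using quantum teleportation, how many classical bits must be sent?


Quantum teleportation requires 2 classical bits per qubit teleported.
267 qubit(s) -> 2 * 267 = 534 classical bits

534


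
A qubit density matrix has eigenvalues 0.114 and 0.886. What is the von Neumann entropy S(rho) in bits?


S = -p*log2(p) - (1-p)*log2(1-p)
p = 0.1140, 1-p = 0.8860
= -0.1140 * log2(0.1140) - 0.8860 * log2(0.8860)
= -(-0.3571) - (-0.1547)
= 0.5119

0.5119


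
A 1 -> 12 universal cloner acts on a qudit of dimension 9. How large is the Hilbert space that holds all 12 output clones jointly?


Output space = H^(tensor 12) where dim(H) = 9
dim = 9^12
= 81 (after 2 factors)
= 729 (after 3 factors)
= 6561 (after 4 factors)
= 59049 (after 5 factors)
= 531441 (after 6 factors)
= 4782969 (after 7 factors)
= 43046721 (after 8 factors)
= 387420489 (after 9 factors)
= 3486784401 (after 10 factors)
= 31381059609 (after 11 factors)
= 282429536481 (after 12 factors)
= 282429536481

282429536481


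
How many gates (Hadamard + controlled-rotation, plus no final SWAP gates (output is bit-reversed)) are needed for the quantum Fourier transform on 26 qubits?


Hadamard gates: 26
Controlled rotations: n*(n-1)/2 = 26*25/2 = 325
SWAP gates: 0 (omitted)
Total = 26 + 325
= 351

351


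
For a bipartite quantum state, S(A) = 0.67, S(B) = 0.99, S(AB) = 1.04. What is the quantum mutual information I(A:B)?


I(A:B) = S(A) + S(B) - S(AB)
= 0.67 + 0.99 - 1.04
= 0.6200

0.6200


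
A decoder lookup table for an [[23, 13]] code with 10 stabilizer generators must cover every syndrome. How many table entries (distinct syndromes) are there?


Each stabilizer generator gives a binary (+1 or -1) measurement outcome.
With 10 independent generators:
Total syndromes = 2^10
= 1024

1024


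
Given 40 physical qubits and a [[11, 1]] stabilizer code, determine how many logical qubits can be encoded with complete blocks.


Each code block uses 11 physical qubits for 1 logical qubit(s).
Number of complete blocks = floor(40 / 11) = 3
Logical qubits = 3 * 1
= 3

3


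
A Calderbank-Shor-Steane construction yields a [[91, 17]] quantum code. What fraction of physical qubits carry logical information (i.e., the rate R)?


Code rate R = k/n
= 17/91
= 0.1868

0.1868


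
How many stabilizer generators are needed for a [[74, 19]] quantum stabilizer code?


For an [[n,k]] stabilizer code:
Number of stabilizer generators = n - k
= 74 - 19
= 55

55


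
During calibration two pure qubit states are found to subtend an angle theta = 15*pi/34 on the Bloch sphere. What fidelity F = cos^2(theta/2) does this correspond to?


For states separated by angle theta on Bloch sphere:
F = cos^2(theta/2)
theta = 15*pi/34 = 1.3860
theta/2 = 0.6930
cos(theta/2) = 0.7693
F = 0.5919

0.5919


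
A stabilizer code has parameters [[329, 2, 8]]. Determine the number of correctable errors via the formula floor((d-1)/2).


Code parameters: [[329, 2, 8]], distance d = 8.
Number of correctable errors = floor((d-1)/2)
= floor((8 - 1)/2)
= floor(7/2)
= 3

3


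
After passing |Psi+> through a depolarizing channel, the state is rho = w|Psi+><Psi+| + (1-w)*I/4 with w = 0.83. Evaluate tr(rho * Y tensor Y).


|Psi+> = (|01> + |10>)/sqrt(2)
For the pure Bell state, <Y_A Y_B> = +1 (Bell-state Pauli correlator).
The maximally-mixed part I/4 has tr(I/4 * P tensor P) = 0 for any traceless Pauli P.
So <Y_A Y_B>_rho = w * (+1) + (1 - w) * 0
= 0.83 * (+1)
= 0.8300

0.8300


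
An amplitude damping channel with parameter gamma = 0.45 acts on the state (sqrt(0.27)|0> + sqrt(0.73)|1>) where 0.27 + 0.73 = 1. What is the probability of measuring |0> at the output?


For amplitude damping with parameter gamma on state sqrt(a)|0> + sqrt(b)|1>:
alpha^2 = 0.27, beta^2 = 0.73
P(|0>) = alpha^2 + gamma * beta^2
= 0.27 + 0.45 * 0.73
= 0.27 + 0.3285
= 0.5985

0.5985


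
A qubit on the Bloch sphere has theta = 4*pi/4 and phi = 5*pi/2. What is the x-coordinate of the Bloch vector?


theta = 3.1416, phi = 7.8540
r_x = sin(theta)*cos(phi) = 0.0000 * 0.0000
r_x = 0.0000

0.0000


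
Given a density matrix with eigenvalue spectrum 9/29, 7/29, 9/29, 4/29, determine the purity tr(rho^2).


tr(rho^2) = sum of eigenvalues squared
= (9/29)^2 + (7/29)^2 + (9/29)^2 + (4/29)^2
= (81 + 49 + 81 + 16) / 841
= 227/841
= 0.2699

0.2699


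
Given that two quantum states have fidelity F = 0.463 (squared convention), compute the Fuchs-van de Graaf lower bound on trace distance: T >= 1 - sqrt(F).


Fuchs-van de Graaf (squared-fidelity convention): 1 - sqrt(F) <= T <= sqrt(1 - F).
Lower bound: T >= 1 - sqrt(F)
sqrt(F) = sqrt(0.463) = 0.6804
T >= 1 - 0.6804
T >= 0.3196

0.3196


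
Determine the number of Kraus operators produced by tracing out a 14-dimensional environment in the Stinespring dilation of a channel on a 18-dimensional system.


Tracing out the environment in an orthonormal basis {|i>_E} gives Kraus operators K_i = <i|_E U |0>_E.
Number of Kraus operators = dim(H_env) = d_env
= 14

14


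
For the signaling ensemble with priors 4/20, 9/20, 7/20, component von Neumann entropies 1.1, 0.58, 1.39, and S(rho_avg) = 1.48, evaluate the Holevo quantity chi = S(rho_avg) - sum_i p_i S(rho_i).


chi = S(rho) - sum_i p_i * S(rho_i)
Weighted entropy = 4/20 * 1.1 + 9/20 * 0.58 + 7/20 * 1.39
= 0.9675
chi = 1.48 - 0.9675
= 0.5125

0.5125


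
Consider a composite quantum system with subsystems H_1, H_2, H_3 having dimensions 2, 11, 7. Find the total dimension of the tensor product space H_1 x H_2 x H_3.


dim(H_1 x H_2 x H_3) = 2 * 11 * 7
= 22 * 7
= 154

154


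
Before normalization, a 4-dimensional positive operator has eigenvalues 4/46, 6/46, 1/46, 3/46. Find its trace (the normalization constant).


tr(M) = sum of eigenvalues
= 4/46 + 6/46 + 1/46 + 3/46
= 14/46
= 0.3043

0.3043


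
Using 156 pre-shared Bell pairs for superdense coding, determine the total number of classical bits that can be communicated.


Superdense coding allows 2 classical bits per shared entangled pair.
156 pair(s) -> 2 * 156 = 312 classical bits

312


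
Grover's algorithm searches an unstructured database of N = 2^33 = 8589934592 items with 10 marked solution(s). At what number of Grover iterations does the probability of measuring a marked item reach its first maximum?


After j Grover iterations the success probability is P(j) = sin^2((2j+1)*theta), where sin(theta) = sqrt(k/N).
N = 2^33 = 8589934592, k = 10
sin(theta) = sqrt(k/N) = 3.41196896e-05
theta = arcsin(sqrt(k/N)) = 3.41196896e-05 rad
P(j) reaches its first maximum when (2j+1)*theta is as close as possible to pi/2, i.e. j = round(pi/(4*theta) - 1/2).
pi/(4*theta) - 1/2 = 23018.4129
(For comparison, the common estimate pi/4 * sqrt(N/k) = 23018.9129; the exact maximiser is used here.)
Optimal iterations = 23018

23018


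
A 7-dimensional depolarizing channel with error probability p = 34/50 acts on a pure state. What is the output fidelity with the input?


F = (1-p) + p/d
= (1 - 0.6800) + 0.6800/7
= 0.3200 + 0.0971
= 0.4171

0.4171


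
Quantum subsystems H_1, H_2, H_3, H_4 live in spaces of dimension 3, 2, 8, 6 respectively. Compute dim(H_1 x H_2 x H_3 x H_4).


dim(H_1 x H_2 x H_3 x H_4) = 3 * 2 * 8 * 6
= 6 * 8 * 6
= 48 * 6
= 288

288


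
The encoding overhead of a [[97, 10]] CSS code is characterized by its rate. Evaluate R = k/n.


Code rate R = k/n
= 10/97
= 0.1031

0.1031


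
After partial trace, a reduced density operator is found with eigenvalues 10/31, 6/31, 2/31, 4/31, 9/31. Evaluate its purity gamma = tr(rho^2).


tr(rho^2) = sum of eigenvalues squared
= (10/31)^2 + (6/31)^2 + (2/31)^2 + (4/31)^2 + (9/31)^2
= (100 + 36 + 4 + 16 + 81) / 961
= 237/961
= 0.2466

0.2466


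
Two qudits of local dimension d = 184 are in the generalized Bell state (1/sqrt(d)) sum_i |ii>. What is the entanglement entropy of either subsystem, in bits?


For a maximally entangled state in d x d:
S = log2(d) = log2(184)
= 7.5236

7.5236


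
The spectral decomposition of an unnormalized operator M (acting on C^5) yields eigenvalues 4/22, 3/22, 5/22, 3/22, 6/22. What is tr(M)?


tr(M) = sum of eigenvalues
= 4/22 + 3/22 + 5/22 + 3/22 + 6/22
= 21/22
= 0.9545

0.9545


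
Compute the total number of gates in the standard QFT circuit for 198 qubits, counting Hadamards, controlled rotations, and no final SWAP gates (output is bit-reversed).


Hadamard gates: 198
Controlled rotations: n*(n-1)/2 = 198*197/2 = 19503
SWAP gates: 0 (omitted)
Total = 198 + 19503
= 19701

19701


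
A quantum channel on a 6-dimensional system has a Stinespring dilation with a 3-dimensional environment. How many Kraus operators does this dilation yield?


Tracing out the environment in an orthonormal basis {|i>_E} gives Kraus operators K_i = <i|_E U |0>_E.
Number of Kraus operators = dim(H_env) = d_env
= 3

3


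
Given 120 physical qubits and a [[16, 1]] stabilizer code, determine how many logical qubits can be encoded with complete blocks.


Each code block uses 16 physical qubits for 1 logical qubit(s).
Number of complete blocks = floor(120 / 16) = 7
Logical qubits = 7 * 1
= 7

7


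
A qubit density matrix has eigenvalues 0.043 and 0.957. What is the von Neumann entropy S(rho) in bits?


S = -p*log2(p) - (1-p)*log2(1-p)
p = 0.0430, 1-p = 0.9570
= -0.0430 * log2(0.0430) - 0.9570 * log2(0.9570)
= -(-0.1952) - (-0.0607)
= 0.2559

0.2559


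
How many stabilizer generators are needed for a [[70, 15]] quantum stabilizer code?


For an [[n,k]] stabilizer code:
Number of stabilizer generators = n - k
= 70 - 15
= 55

55


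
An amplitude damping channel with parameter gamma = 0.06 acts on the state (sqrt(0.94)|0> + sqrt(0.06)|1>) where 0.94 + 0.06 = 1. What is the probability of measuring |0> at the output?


For amplitude damping with parameter gamma on state sqrt(a)|0> + sqrt(b)|1>:
alpha^2 = 0.94, beta^2 = 0.06
P(|0>) = alpha^2 + gamma * beta^2
= 0.94 + 0.06 * 0.06
= 0.94 + 0.0036
= 0.9436

0.9436


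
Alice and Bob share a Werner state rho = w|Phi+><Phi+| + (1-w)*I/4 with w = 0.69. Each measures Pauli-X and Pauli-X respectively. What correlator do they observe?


|Phi+> = (|00> + |11>)/sqrt(2)
For the pure Bell state, <X_A X_B> = +1 (Bell-state Pauli correlator).
The maximally-mixed part I/4 has tr(I/4 * P tensor P) = 0 for any traceless Pauli P.
So <X_A X_B>_rho = w * (+1) + (1 - w) * 0
= 0.69 * (+1)
= 0.6900

0.6900


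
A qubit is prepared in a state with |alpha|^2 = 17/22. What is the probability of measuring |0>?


|alpha|^2 = 17/22 = 0.7727
|beta|^2 = 1 - 17/22 = 5/22 = 0.2273
P(|0>) = |alpha|^2 = 0.7727

0.7727


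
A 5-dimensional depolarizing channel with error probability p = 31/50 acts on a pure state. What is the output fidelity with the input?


F = (1-p) + p/d
= (1 - 0.6200) + 0.6200/5
= 0.3800 + 0.1240
= 0.5040

0.5040


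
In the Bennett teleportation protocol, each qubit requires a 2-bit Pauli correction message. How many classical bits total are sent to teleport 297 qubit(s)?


Quantum teleportation requires 2 classical bits per qubit teleported.
297 qubit(s) -> 2 * 297 = 594 classical bits

594


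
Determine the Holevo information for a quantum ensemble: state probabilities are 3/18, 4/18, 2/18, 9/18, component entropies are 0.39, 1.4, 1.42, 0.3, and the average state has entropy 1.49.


chi = S(rho) - sum_i p_i * S(rho_i)
Weighted entropy = 3/18 * 0.39 + 4/18 * 1.4 + 2/18 * 1.42 + 9/18 * 0.3
= 0.6839
chi = 1.49 - 0.6839
= 0.8061

0.8061


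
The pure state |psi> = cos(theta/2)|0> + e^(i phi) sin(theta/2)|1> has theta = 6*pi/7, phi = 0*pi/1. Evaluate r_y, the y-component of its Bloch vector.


theta = 2.6928, phi = 0.0000
r_y = sin(theta)*sin(phi) = 0.4339 * 0.0000
r_y = 0.0000

0.0000


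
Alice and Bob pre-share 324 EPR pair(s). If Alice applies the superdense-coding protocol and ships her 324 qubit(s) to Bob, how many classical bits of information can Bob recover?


Superdense coding allows 2 classical bits per shared entangled pair.
324 pair(s) -> 2 * 324 = 648 classical bits

648


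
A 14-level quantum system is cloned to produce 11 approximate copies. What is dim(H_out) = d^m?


Output space = H^(tensor 11) where dim(H) = 14
dim = 14^11
= 196 (after 2 factors)
= 2744 (after 3 factors)
= 38416 (after 4 factors)
= 537824 (after 5 factors)
= 7529536 (after 6 factors)
= 105413504 (after 7 factors)
= 1475789056 (after 8 factors)
= 20661046784 (after 9 factors)
= 289254654976 (after 10 factors)
= 4049565169664 (after 11 factors)
= 4049565169664

4049565169664


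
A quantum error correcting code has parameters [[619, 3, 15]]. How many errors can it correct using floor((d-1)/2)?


Code parameters: [[619, 3, 15]], distance d = 15.
Number of correctable errors = floor((d-1)/2)
= floor((15 - 1)/2)
= floor(14/2)
= 7

7


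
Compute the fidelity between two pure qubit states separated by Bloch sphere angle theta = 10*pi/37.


For states separated by angle theta on Bloch sphere:
F = cos^2(theta/2)
theta = 10*pi/37 = 0.8491
theta/2 = 0.4245
cos(theta/2) = 0.9112
F = 0.8303

0.8303


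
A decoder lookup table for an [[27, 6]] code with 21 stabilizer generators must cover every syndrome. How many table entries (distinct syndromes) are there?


Each stabilizer generator gives a binary (+1 or -1) measurement outcome.
With 21 independent generators:
Total syndromes = 2^21
= 2097152

2097152


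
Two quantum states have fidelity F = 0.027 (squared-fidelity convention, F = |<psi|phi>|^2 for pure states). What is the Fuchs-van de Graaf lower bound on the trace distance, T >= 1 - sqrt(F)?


Fuchs-van de Graaf (squared-fidelity convention): 1 - sqrt(F) <= T <= sqrt(1 - F).
Lower bound: T >= 1 - sqrt(F)
sqrt(F) = sqrt(0.027) = 0.1643
T >= 1 - 0.1643
T >= 0.8357

0.8357


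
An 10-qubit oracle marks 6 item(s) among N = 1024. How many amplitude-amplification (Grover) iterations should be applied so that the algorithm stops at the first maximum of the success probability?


After j Grover iterations the success probability is P(j) = sin^2((2j+1)*theta), where sin(theta) = sqrt(k/N).
N = 2^10 = 1024, k = 6
sin(theta) = sqrt(k/N) = 0.07654655446
theta = arcsin(sqrt(k/N)) = 0.07662150475 rad
P(j) reaches its first maximum when (2j+1)*theta is as close as possible to pi/2, i.e. j = round(pi/(4*theta) - 1/2).
pi/(4*theta) - 1/2 = 9.7504
(For comparison, the common estimate pi/4 * sqrt(N/k) = 10.2604; the exact maximiser is used here.)
Optimal iterations = 10

10


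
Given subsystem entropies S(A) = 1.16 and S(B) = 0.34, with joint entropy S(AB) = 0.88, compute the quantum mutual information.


I(A:B) = S(A) + S(B) - S(AB)
= 1.16 + 0.34 - 0.88
= 0.6200

0.6200


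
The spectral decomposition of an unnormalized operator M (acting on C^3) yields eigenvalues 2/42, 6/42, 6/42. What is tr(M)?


tr(M) = sum of eigenvalues
= 2/42 + 6/42 + 6/42
= 14/42
= 0.3333

0.3333


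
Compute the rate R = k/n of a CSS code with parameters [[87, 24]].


Code rate R = k/n
= 24/87
= 0.2759

0.2759


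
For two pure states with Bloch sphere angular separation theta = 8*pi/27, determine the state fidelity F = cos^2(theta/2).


For states separated by angle theta on Bloch sphere:
F = cos^2(theta/2)
theta = 8*pi/27 = 0.9308
theta/2 = 0.4654
cos(theta/2) = 0.8936
F = 0.7986

0.7986


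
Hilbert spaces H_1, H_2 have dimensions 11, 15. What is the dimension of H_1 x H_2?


dim(H_1 x H_2) = 11 * 15
= 165

165


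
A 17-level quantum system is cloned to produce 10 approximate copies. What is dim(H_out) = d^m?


Output space = H^(tensor 10) where dim(H) = 17
dim = 17^10
= 289 (after 2 factors)
= 4913 (after 3 factors)
= 83521 (after 4 factors)
= 1419857 (after 5 factors)
= 24137569 (after 6 factors)
= 410338673 (after 7 factors)
= 6975757441 (after 8 factors)
= 118587876497 (after 9 factors)
= 2015993900449 (after 10 factors)
= 2015993900449

2015993900449


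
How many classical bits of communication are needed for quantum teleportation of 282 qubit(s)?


Quantum teleportation requires 2 classical bits per qubit teleported.
282 qubit(s) -> 2 * 282 = 564 classical bits

564


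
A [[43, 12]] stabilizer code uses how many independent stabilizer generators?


For an [[n,k]] stabilizer code:
Number of stabilizer generators = n - k
= 43 - 12
= 31

31


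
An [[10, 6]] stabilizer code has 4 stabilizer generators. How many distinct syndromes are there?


Each stabilizer generator gives a binary (+1 or -1) measurement outcome.
With 4 independent generators:
Total syndromes = 2^4
= 16

16


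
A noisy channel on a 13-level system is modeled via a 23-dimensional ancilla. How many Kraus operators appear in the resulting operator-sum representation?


Tracing out the environment in an orthonormal basis {|i>_E} gives Kraus operators K_i = <i|_E U |0>_E.
Number of Kraus operators = dim(H_env) = d_env
= 23

23


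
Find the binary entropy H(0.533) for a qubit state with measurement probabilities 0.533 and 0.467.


S = -p*log2(p) - (1-p)*log2(1-p)
p = 0.5330, 1-p = 0.4670
= -0.5330 * log2(0.5330) - 0.4670 * log2(0.4670)
= -(-0.4839) - (-0.5130)
= 0.9969

0.9969


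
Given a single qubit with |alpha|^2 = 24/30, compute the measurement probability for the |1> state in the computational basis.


|alpha|^2 = 24/30 = 0.8000
|beta|^2 = 1 - 24/30 = 6/30 = 0.2000
P(|1>) = |beta|^2 = 0.2000

0.2000
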